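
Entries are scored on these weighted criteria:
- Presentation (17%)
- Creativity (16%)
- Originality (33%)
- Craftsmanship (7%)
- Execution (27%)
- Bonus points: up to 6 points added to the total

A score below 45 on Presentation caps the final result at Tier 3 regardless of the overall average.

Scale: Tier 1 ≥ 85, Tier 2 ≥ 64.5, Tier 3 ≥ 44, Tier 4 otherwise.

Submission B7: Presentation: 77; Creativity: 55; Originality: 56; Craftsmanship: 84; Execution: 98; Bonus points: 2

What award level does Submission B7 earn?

Tier 2

Presentation score 77 ≥ 45: minimum met.
Weighted total:
  Presentation 77 × 0.17 = 13.09
  Creativity 55 × 0.16 = 8.8
  Originality 56 × 0.33 = 18.48
  Craftsmanship 84 × 0.07 = 5.88
  Execution 98 × 0.27 = 26.46
Sum = 72.71
Bonus points: 72.71 + 2 = 74.71
74.71 is ≥ 64.5 and < 85 → Tier 2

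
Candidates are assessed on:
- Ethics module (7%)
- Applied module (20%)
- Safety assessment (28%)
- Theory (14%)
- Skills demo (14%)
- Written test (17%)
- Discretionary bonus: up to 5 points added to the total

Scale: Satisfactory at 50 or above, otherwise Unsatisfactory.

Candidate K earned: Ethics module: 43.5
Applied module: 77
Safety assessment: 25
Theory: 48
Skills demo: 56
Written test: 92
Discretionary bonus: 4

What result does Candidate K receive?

Weighted total:
  Ethics module 43.5 × 0.07 = 3.045
  Applied module 77 × 0.2 = 15.4
  Safety assessment 25 × 0.28 = 7
  Theory 48 × 0.14 = 6.72
  Skills demo 56 × 0.14 = 7.84
  Written test 92 × 0.17 = 15.64
Sum = 55.645
Discretionary bonus: 55.645 + 4 = 59.645
59.645 ≥ 50 → Satisfactory

Satisfactory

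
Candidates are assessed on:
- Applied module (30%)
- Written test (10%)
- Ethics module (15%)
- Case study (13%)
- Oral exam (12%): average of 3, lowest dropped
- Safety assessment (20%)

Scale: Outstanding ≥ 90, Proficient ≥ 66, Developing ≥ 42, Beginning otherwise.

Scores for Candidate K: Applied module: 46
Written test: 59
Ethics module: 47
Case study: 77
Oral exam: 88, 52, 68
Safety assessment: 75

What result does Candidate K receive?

Oral exam: drop 52 → average of remaining 2 = 156/2 = 78
Weighted total:
  Applied module 46 × 0.3 = 13.8
  Written test 59 × 0.1 = 5.9
  Ethics module 47 × 0.15 = 7.05
  Case study 77 × 0.13 = 10.01
  Oral exam 78 × 0.12 = 9.36
  Safety assessment 75 × 0.2 = 15
Sum = 61.12
61.12 is ≥ 42 and < 66 → Developing

Developing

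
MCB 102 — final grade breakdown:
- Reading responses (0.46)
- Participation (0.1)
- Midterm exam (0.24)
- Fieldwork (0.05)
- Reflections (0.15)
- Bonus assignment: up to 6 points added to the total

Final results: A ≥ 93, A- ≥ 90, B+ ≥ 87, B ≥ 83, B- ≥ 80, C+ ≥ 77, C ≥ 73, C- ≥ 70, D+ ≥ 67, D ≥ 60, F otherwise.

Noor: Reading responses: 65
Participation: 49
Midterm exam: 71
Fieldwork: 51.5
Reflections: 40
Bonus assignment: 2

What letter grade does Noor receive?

D

Weighted total:
  Reading responses 65 × 0.46 = 29.9
  Participation 49 × 0.1 = 4.9
  Midterm exam 71 × 0.24 = 17.04
  Fieldwork 51.5 × 0.05 = 2.575
  Reflections 40 × 0.15 = 6
Sum = 60.415
Bonus assignment: 60.415 + 2 = 62.415
62.415 is ≥ 60 and < 67 → D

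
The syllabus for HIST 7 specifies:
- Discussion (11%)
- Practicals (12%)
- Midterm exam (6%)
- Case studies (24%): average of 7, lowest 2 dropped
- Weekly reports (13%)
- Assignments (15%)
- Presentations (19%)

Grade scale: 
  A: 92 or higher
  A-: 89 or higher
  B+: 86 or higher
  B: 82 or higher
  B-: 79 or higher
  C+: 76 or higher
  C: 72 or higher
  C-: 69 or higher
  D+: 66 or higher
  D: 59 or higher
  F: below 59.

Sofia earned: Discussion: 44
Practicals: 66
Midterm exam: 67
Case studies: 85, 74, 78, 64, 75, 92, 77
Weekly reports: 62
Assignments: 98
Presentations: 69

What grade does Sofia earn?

Case studies: drop 64, 74 → average of remaining 5 = 407/5 = 81.4
Weighted total:
  Discussion 44 × 0.11 = 4.84
  Practicals 66 × 0.12 = 7.92
  Midterm exam 67 × 0.06 = 4.02
  Case studies 81.4 × 0.24 = 19.536
  Weekly reports 62 × 0.13 = 8.06
  Assignments 98 × 0.15 = 14.7
  Presentations 69 × 0.19 = 13.11
Sum = 72.186
72.186 is ≥ 72 and < 76 → C

C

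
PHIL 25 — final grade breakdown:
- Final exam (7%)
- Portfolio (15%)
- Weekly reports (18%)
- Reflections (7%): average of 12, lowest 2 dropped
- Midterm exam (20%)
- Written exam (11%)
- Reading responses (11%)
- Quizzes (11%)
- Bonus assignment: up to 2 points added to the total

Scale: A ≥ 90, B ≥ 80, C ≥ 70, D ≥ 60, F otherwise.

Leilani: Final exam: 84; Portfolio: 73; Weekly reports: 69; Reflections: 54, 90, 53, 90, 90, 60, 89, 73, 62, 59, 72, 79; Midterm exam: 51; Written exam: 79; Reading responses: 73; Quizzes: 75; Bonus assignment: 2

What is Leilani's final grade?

C

Reflections: drop 53, 54 → average of remaining 10 = 764/10 = 76.4
Weighted total:
  Final exam 84 × 0.07 = 5.88
  Portfolio 73 × 0.15 = 10.95
  Weekly reports 69 × 0.18 = 12.42
  Reflections 76.4 × 0.07 = 5.348
  Midterm exam 51 × 0.2 = 10.2
  Written exam 79 × 0.11 = 8.69
  Reading responses 73 × 0.11 = 8.03
  Quizzes 75 × 0.11 = 8.25
Sum = 69.768
Bonus assignment: 69.768 + 2 = 71.768
71.768 is ≥ 70 and < 80 → C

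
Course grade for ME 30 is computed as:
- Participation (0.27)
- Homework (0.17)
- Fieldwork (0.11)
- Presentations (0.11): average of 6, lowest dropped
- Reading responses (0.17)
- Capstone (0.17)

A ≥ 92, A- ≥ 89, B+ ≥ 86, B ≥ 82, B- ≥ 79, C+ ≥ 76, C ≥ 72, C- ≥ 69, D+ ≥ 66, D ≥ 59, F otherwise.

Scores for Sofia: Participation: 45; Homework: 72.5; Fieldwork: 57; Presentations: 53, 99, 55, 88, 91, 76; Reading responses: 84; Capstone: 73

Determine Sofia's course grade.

Presentations: drop 53 → average of remaining 5 = 409/5 = 81.8
Weighted total:
  Participation 45 × 0.27 = 12.15
  Homework 72.5 × 0.17 = 12.325
  Fieldwork 57 × 0.11 = 6.27
  Presentations 81.8 × 0.11 = 8.998
  Reading responses 84 × 0.17 = 14.28
  Capstone 73 × 0.17 = 12.41
Sum = 66.433
66.433 is ≥ 66 and < 69 → D+

D+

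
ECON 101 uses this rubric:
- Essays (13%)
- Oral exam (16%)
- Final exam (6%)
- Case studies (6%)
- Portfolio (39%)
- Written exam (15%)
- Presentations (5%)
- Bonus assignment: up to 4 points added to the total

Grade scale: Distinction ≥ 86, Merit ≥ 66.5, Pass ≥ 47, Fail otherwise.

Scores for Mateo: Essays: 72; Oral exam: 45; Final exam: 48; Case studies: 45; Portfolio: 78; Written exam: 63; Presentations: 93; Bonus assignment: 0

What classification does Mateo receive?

Weighted total:
  Essays 72 × 0.13 = 9.36
  Oral exam 45 × 0.16 = 7.2
  Final exam 48 × 0.06 = 2.88
  Case studies 45 × 0.06 = 2.7
  Portfolio 78 × 0.39 = 30.42
  Written exam 63 × 0.15 = 9.45
  Presentations 93 × 0.05 = 4.65
Sum = 66.66
Bonus assignment: 66.66 + 0 = 66.66
66.66 is ≥ 66.5 and < 86 → Merit

Merit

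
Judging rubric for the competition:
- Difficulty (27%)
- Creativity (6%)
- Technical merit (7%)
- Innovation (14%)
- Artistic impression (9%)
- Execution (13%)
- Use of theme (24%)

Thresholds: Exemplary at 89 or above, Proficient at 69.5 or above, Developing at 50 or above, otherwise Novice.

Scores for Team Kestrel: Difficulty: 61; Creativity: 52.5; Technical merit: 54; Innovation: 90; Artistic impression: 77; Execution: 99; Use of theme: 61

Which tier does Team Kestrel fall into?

Weighted total:
  Difficulty 61 × 0.27 = 16.47
  Creativity 52.5 × 0.06 = 3.15
  Technical merit 54 × 0.07 = 3.78
  Innovation 90 × 0.14 = 12.6
  Artistic impression 77 × 0.09 = 6.93
  Execution 99 × 0.13 = 12.87
  Use of theme 61 × 0.24 = 14.64
Sum = 70.44
70.44 is ≥ 69.5 and < 89 → Proficient

Proficient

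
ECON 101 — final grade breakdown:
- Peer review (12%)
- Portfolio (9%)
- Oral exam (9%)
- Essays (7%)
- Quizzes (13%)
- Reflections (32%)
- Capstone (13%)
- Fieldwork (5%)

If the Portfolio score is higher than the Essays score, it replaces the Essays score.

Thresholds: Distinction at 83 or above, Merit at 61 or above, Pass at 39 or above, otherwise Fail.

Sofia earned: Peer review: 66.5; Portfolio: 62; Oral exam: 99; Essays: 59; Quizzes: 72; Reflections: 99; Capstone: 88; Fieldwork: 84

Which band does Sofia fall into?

Portfolio (62) > Essays (59), so Essays counts as 62.
Weighted total:
  Peer review 66.5 × 0.12 = 7.98
  Portfolio 62 × 0.09 = 5.58
  Oral exam 99 × 0.09 = 8.91
  Essays 62 × 0.07 = 4.34
  Quizzes 72 × 0.13 = 9.36
  Reflections 99 × 0.32 = 31.68
  Capstone 88 × 0.13 = 11.44
  Fieldwork 84 × 0.05 = 4.2
Sum = 83.49
83.49 ≥ 83 → Distinction

Distinction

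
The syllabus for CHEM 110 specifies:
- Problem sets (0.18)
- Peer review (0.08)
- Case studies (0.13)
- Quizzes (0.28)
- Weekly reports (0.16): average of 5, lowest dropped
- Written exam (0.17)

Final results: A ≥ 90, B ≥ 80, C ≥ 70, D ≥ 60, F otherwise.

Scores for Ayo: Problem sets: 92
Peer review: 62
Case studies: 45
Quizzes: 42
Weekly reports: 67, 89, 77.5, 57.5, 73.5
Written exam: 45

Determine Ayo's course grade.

F

Weekly reports: drop 57.5 → average of remaining 4 = 307/4 = 76.75
Weighted total:
  Problem sets 92 × 0.18 = 16.56
  Peer review 62 × 0.08 = 4.96
  Case studies 45 × 0.13 = 5.85
  Quizzes 42 × 0.28 = 11.76
  Weekly reports 76.75 × 0.16 = 12.28
  Written exam 45 × 0.17 = 7.65
Sum = 59.06
59.06 < 60 → F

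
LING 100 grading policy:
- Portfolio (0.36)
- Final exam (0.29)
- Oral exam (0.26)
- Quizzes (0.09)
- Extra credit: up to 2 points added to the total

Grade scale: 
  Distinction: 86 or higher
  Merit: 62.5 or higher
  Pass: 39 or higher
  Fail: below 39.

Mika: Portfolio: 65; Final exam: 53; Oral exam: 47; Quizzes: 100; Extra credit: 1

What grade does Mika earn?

Pass

Weighted total:
  Portfolio 65 × 0.36 = 23.4
  Final exam 53 × 0.29 = 15.37
  Oral exam 47 × 0.26 = 12.22
  Quizzes 100 × 0.09 = 9
Sum = 59.99
Extra credit: 59.99 + 1 = 60.99
60.99 is ≥ 39 and < 62.5 → Pass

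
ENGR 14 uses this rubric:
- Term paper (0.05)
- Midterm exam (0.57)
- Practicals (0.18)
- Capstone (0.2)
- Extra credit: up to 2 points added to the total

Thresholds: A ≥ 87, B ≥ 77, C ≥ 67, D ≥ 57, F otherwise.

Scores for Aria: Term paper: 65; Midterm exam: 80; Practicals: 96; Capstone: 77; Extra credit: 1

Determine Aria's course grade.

B

Weighted total:
  Term paper 65 × 0.05 = 3.25
  Midterm exam 80 × 0.57 = 45.6
  Practicals 96 × 0.18 = 17.28
  Capstone 77 × 0.2 = 15.4
Sum = 81.53
Extra credit: 81.53 + 1 = 82.53
82.53 is ≥ 77 and < 87 → B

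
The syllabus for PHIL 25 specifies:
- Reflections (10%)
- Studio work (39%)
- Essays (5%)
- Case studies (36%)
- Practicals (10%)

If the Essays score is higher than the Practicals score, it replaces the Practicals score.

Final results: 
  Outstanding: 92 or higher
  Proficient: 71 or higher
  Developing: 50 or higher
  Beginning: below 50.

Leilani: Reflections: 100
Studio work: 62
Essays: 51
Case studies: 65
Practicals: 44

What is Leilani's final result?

Developing

Essays (51) > Practicals (44), so Practicals counts as 51.
Weighted total:
  Reflections 100 × 0.1 = 10
  Studio work 62 × 0.39 = 24.18
  Essays 51 × 0.05 = 2.55
  Case studies 65 × 0.36 = 23.4
  Practicals 51 × 0.1 = 5.1
Sum = 65.23
65.23 is ≥ 50 and < 71 → Developing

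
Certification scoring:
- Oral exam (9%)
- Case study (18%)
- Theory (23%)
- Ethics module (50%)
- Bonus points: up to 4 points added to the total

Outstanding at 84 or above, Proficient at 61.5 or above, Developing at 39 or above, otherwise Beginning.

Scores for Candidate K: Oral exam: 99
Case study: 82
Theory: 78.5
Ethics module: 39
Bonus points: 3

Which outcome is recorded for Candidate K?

Proficient

Weighted total:
  Oral exam 99 × 0.09 = 8.91
  Case study 82 × 0.18 = 14.76
  Theory 78.5 × 0.23 = 18.055
  Ethics module 39 × 0.5 = 19.5
Sum = 61.225
Bonus points: 61.225 + 3 = 64.225
64.225 is ≥ 61.5 and < 84 → Proficient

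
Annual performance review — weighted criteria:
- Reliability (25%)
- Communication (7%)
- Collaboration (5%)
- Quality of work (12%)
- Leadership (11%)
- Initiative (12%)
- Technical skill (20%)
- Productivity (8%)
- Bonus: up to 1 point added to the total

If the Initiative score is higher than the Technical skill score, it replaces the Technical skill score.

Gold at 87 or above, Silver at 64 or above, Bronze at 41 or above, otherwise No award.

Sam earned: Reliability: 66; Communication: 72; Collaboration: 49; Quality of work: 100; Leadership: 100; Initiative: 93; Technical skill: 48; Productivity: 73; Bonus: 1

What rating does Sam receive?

Silver

Initiative (93) > Technical skill (48), so Technical skill counts as 93.
Weighted total:
  Reliability 66 × 0.25 = 16.5
  Communication 72 × 0.07 = 5.04
  Collaboration 49 × 0.05 = 2.45
  Quality of work 100 × 0.12 = 12
  Leadership 100 × 0.11 = 11
  Initiative 93 × 0.12 = 11.16
  Technical skill 93 × 0.2 = 18.6
  Productivity 73 × 0.08 = 5.84
Sum = 82.59
Bonus: 82.59 + 1 = 83.59
83.59 is ≥ 64 and < 87 → Silver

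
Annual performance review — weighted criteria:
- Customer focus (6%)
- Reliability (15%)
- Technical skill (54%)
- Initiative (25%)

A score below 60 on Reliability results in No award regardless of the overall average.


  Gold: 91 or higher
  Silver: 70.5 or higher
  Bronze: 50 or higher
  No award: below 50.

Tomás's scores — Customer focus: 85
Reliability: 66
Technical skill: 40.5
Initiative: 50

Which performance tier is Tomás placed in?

Reliability score 66 ≥ 60: minimum met.
Weighted total:
  Customer focus 85 × 0.06 = 5.1
  Reliability 66 × 0.15 = 9.9
  Technical skill 40.5 × 0.54 = 21.87
  Initiative 50 × 0.25 = 12.5
Sum = 49.37
49.37 < 50 → No award

No award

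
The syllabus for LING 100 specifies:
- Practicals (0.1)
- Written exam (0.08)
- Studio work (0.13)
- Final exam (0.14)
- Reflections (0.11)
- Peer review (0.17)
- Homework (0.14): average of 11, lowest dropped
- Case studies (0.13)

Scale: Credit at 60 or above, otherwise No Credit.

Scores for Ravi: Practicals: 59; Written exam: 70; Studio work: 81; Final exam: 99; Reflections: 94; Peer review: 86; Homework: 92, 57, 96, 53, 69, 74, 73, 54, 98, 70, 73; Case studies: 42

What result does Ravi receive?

Credit

Homework: drop 53 → average of remaining 10 = 756/10 = 75.6
Weighted total:
  Practicals 59 × 0.1 = 5.9
  Written exam 70 × 0.08 = 5.6
  Studio work 81 × 0.13 = 10.53
  Final exam 99 × 0.14 = 13.86
  Reflections 94 × 0.11 = 10.34
  Peer review 86 × 0.17 = 14.62
  Homework 75.6 × 0.14 = 10.584
  Case studies 42 × 0.13 = 5.46
Sum = 76.894
76.894 ≥ 60 → Credit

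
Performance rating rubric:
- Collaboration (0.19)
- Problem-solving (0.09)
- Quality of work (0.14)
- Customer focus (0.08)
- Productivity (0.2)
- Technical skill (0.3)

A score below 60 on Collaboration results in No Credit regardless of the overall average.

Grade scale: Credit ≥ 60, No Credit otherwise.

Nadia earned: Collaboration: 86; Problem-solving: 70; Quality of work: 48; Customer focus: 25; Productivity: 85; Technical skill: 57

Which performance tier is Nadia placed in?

Collaboration score 86 ≥ 60: minimum met.
Weighted total:
  Collaboration 86 × 0.19 = 16.34
  Problem-solving 70 × 0.09 = 6.3
  Quality of work 48 × 0.14 = 6.72
  Customer focus 25 × 0.08 = 2
  Productivity 85 × 0.2 = 17
  Technical skill 57 × 0.3 = 17.1
Sum = 65.46
65.46 ≥ 60 → Credit

Credit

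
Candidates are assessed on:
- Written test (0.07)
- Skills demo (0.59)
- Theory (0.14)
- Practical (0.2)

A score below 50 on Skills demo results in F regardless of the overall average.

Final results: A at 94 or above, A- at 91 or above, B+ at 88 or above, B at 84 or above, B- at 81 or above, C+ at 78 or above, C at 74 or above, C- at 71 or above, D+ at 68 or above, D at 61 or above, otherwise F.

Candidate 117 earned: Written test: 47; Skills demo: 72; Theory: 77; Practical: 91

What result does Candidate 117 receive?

Skills demo score 72 ≥ 50: minimum met.
Weighted total:
  Written test 47 × 0.07 = 3.29
  Skills demo 72 × 0.59 = 42.48
  Theory 77 × 0.14 = 10.78
  Practical 91 × 0.2 = 18.2
Sum = 74.75
74.75 is ≥ 74 and < 78 → C

C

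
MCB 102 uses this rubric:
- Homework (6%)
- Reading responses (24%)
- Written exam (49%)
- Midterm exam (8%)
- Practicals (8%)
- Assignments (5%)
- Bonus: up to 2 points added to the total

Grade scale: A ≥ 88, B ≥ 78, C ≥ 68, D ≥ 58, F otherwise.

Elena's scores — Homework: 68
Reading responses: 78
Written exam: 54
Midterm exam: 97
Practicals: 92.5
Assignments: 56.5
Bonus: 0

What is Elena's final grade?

Weighted total:
  Homework 68 × 0.06 = 4.08
  Reading responses 78 × 0.24 = 18.72
  Written exam 54 × 0.49 = 26.46
  Midterm exam 97 × 0.08 = 7.76
  Practicals 92.5 × 0.08 = 7.4
  Assignments 56.5 × 0.05 = 2.825
Sum = 67.245
Bonus: 67.245 + 0 = 67.245
67.245 is ≥ 58 and < 68 → D

D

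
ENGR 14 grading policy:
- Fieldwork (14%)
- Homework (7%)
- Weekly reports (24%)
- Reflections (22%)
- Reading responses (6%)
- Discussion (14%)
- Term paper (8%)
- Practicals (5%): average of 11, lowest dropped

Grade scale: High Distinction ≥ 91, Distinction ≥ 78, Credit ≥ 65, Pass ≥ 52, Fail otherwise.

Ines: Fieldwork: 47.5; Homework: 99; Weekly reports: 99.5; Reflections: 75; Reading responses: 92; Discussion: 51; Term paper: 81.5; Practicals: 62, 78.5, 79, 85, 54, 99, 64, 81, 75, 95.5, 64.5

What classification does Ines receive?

Practicals: drop 54 → average of remaining 10 = 783.5/10 = 78.35
Weighted total:
  Fieldwork 47.5 × 0.14 = 6.65
  Homework 99 × 0.07 = 6.93
  Weekly reports 99.5 × 0.24 = 23.88
  Reflections 75 × 0.22 = 16.5
  Reading responses 92 × 0.06 = 5.52
  Discussion 51 × 0.14 = 7.14
  Term paper 81.5 × 0.08 = 6.52
  Practicals 78.35 × 0.05 = 3.9175
Sum = 77.0575
77.0575 is ≥ 65 and < 78 → Credit

Credit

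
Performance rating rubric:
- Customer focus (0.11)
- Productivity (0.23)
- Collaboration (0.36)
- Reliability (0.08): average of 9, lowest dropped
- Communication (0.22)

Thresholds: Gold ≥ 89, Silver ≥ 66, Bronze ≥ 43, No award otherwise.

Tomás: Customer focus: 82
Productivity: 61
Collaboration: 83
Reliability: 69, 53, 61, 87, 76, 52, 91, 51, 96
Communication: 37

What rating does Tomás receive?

Silver

Reliability: drop 51 → average of remaining 8 = 585/8 = 73.125
Weighted total:
  Customer focus 82 × 0.11 = 9.02
  Productivity 61 × 0.23 = 14.03
  Collaboration 83 × 0.36 = 29.88
  Reliability 73.125 × 0.08 = 5.85
  Communication 37 × 0.22 = 8.14
Sum = 66.92
66.92 is ≥ 66 and < 89 → Silver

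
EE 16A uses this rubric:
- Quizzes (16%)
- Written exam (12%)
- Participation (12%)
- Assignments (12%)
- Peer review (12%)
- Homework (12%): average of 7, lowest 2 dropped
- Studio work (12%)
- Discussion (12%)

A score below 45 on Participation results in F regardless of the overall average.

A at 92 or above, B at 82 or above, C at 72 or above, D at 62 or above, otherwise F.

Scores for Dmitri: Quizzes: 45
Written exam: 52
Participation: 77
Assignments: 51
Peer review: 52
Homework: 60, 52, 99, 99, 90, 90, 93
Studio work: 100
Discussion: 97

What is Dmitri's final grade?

Homework: drop 52, 60 → average of remaining 5 = 471/5 = 94.2
Participation score 77 ≥ 45: minimum met.
Weighted total:
  Quizzes 45 × 0.16 = 7.2
  Written exam 52 × 0.12 = 6.24
  Participation 77 × 0.12 = 9.24
  Assignments 51 × 0.12 = 6.12
  Peer review 52 × 0.12 = 6.24
  Homework 94.2 × 0.12 = 11.304
  Studio work 100 × 0.12 = 12
  Discussion 97 × 0.12 = 11.64
Sum = 69.984
69.984 is ≥ 62 and < 72 → D

D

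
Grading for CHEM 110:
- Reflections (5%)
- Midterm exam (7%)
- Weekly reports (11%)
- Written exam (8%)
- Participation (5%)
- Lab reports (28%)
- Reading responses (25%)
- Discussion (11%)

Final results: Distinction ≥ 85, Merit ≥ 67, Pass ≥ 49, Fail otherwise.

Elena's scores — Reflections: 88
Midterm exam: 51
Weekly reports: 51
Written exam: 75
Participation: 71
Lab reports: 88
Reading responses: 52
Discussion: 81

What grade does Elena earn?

Merit

Weighted total:
  Reflections 88 × 0.05 = 4.4
  Midterm exam 51 × 0.07 = 3.57
  Weekly reports 51 × 0.11 = 5.61
  Written exam 75 × 0.08 = 6
  Participation 71 × 0.05 = 3.55
  Lab reports 88 × 0.28 = 24.64
  Reading responses 52 × 0.25 = 13
  Discussion 81 × 0.11 = 8.91
Sum = 69.68
69.68 is ≥ 67 and < 85 → Merit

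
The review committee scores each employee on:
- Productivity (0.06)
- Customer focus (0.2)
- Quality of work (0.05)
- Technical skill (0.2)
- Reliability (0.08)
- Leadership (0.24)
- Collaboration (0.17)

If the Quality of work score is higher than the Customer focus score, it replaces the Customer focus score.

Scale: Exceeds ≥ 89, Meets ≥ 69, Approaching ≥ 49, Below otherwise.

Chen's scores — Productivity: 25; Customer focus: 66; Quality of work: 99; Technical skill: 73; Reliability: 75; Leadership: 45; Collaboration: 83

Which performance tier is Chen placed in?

Meets

Quality of work (99) > Customer focus (66), so Customer focus counts as 99.
Weighted total:
  Productivity 25 × 0.06 = 1.5
  Customer focus 99 × 0.2 = 19.8
  Quality of work 99 × 0.05 = 4.95
  Technical skill 73 × 0.2 = 14.6
  Reliability 75 × 0.08 = 6
  Leadership 45 × 0.24 = 10.8
  Collaboration 83 × 0.17 = 14.11
Sum = 71.76
71.76 is ≥ 69 and < 89 → Meets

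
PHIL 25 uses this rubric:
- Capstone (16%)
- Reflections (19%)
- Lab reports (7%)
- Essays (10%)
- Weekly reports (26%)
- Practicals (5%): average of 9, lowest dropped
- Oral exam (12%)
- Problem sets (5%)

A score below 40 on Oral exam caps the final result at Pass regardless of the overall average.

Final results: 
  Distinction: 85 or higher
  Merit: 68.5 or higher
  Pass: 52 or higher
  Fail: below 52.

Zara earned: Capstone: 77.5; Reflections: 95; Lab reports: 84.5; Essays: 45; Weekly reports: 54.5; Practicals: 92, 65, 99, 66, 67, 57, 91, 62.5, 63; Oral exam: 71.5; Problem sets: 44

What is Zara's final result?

Practicals: drop 57 → average of remaining 8 = 605.5/8 = 75.6875
Oral exam score 71.5 ≥ 40: minimum met.
Weighted total:
  Capstone 77.5 × 0.16 = 12.4
  Reflections 95 × 0.19 = 18.05
  Lab reports 84.5 × 0.07 = 5.915
  Essays 45 × 0.1 = 4.5
  Weekly reports 54.5 × 0.26 = 14.17
  Practicals 75.6875 × 0.05 = 3.784375
  Oral exam 71.5 × 0.12 = 8.58
  Problem sets 44 × 0.05 = 2.2
Sum = 69.599375
69.599375 is ≥ 68.5 and < 85 → Merit

Merit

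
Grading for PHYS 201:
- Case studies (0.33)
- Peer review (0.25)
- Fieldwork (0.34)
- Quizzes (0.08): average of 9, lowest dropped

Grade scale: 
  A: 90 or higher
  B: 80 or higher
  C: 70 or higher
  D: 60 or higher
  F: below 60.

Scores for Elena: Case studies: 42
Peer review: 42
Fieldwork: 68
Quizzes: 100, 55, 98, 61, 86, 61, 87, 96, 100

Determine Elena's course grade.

F

Quizzes: drop 55 → average of remaining 8 = 689/8 = 86.125
Weighted total:
  Case studies 42 × 0.33 = 13.86
  Peer review 42 × 0.25 = 10.5
  Fieldwork 68 × 0.34 = 23.12
  Quizzes 86.125 × 0.08 = 6.89
Sum = 54.37
54.37 < 60 → F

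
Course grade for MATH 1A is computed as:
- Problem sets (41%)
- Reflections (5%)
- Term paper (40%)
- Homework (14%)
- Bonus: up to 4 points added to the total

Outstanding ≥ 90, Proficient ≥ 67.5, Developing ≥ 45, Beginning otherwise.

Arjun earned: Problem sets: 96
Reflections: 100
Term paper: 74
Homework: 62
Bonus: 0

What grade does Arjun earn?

Proficient

Weighted total:
  Problem sets 96 × 0.41 = 39.36
  Reflections 100 × 0.05 = 5
  Term paper 74 × 0.4 = 29.6
  Homework 62 × 0.14 = 8.68
Sum = 82.64
Bonus: 82.64 + 0 = 82.64
82.64 is ≥ 67.5 and < 90 → Proficient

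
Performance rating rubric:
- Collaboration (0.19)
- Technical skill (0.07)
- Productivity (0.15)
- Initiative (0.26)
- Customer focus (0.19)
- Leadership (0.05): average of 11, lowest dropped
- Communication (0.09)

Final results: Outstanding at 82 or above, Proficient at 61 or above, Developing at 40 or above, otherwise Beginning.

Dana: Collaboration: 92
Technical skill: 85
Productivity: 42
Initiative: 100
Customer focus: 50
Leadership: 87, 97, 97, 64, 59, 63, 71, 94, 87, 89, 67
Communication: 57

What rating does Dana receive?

Leadership: drop 59 → average of remaining 10 = 816/10 = 81.6
Weighted total:
  Collaboration 92 × 0.19 = 17.48
  Technical skill 85 × 0.07 = 5.95
  Productivity 42 × 0.15 = 6.3
  Initiative 100 × 0.26 = 26
  Customer focus 50 × 0.19 = 9.5
  Leadership 81.6 × 0.05 = 4.08
  Communication 57 × 0.09 = 5.13
Sum = 74.44
74.44 is ≥ 61 and < 82 → Proficient

Proficient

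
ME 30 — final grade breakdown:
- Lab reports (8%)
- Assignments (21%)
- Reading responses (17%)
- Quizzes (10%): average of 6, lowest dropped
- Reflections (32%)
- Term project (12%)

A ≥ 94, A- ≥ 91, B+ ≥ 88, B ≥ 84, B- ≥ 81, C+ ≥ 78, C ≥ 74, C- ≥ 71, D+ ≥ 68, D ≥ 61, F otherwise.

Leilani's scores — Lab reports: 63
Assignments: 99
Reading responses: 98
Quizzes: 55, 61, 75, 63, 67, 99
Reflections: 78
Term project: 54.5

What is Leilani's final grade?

B-

Quizzes: drop 55 → average of remaining 5 = 365/5 = 73
Weighted total:
  Lab reports 63 × 0.08 = 5.04
  Assignments 99 × 0.21 = 20.79
  Reading responses 98 × 0.17 = 16.66
  Quizzes 73 × 0.1 = 7.3
  Reflections 78 × 0.32 = 24.96
  Term project 54.5 × 0.12 = 6.54
Sum = 81.29
81.29 is ≥ 81 and < 84 → B-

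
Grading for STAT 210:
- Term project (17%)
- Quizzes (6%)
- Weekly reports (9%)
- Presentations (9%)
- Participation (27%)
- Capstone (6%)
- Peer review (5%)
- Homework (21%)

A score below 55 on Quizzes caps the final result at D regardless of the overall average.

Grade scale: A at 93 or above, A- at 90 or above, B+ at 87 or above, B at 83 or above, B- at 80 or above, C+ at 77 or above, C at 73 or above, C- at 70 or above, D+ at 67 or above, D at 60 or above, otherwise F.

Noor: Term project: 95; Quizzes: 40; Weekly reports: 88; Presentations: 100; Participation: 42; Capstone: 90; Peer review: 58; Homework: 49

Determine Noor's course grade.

Quizzes score 40 < 55: minimum not met.
Weighted total:
  Term project 95 × 0.17 = 16.15
  Quizzes 40 × 0.06 = 2.4
  Weekly reports 88 × 0.09 = 7.92
  Presentations 100 × 0.09 = 9
  Participation 42 × 0.27 = 11.34
  Capstone 90 × 0.06 = 5.4
  Peer review 58 × 0.05 = 2.9
  Homework 49 × 0.21 = 10.29
Sum = 65.4
65.4 would be D; cap at D applies → D.

D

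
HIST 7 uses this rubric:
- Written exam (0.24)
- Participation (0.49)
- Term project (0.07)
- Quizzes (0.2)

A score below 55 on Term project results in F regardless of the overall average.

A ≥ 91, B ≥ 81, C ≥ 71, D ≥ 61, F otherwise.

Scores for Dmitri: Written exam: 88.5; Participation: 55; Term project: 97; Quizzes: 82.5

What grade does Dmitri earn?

Term project score 97 ≥ 55: minimum met.
Weighted total:
  Written exam 88.5 × 0.24 = 21.24
  Participation 55 × 0.49 = 26.95
  Term project 97 × 0.07 = 6.79
  Quizzes 82.5 × 0.2 = 16.5
Sum = 71.48
71.48 is ≥ 71 and < 81 → C

C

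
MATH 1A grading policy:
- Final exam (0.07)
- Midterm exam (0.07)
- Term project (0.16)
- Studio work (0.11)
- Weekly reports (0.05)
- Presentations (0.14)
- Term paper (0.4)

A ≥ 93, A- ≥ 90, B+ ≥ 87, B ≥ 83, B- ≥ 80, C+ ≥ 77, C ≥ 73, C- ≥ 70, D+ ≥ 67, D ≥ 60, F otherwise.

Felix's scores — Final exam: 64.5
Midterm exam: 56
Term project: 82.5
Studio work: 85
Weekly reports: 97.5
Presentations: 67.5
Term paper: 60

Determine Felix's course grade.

D+

Weighted total:
  Final exam 64.5 × 0.07 = 4.515
  Midterm exam 56 × 0.07 = 3.92
  Term project 82.5 × 0.16 = 13.2
  Studio work 85 × 0.11 = 9.35
  Weekly reports 97.5 × 0.05 = 4.875
  Presentations 67.5 × 0.14 = 9.45
  Term paper 60 × 0.4 = 24
Sum = 69.31
69.31 is ≥ 67 and < 70 → D+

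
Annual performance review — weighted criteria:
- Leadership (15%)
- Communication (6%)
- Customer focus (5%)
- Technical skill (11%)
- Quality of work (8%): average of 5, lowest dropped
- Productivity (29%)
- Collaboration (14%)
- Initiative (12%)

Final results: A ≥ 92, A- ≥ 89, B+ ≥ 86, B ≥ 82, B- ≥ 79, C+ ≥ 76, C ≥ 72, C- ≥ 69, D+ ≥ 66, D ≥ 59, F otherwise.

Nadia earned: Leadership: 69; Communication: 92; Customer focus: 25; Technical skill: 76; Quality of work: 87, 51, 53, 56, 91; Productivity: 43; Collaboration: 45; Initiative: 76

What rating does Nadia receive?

Quality of work: drop 51 → average of remaining 4 = 287/4 = 71.75
Weighted total:
  Leadership 69 × 0.15 = 10.35
  Communication 92 × 0.06 = 5.52
  Customer focus 25 × 0.05 = 1.25
  Technical skill 76 × 0.11 = 8.36
  Quality of work 71.75 × 0.08 = 5.74
  Productivity 43 × 0.29 = 12.47
  Collaboration 45 × 0.14 = 6.3
  Initiative 76 × 0.12 = 9.12
Sum = 59.11
59.11 is ≥ 59 and < 66 → D

D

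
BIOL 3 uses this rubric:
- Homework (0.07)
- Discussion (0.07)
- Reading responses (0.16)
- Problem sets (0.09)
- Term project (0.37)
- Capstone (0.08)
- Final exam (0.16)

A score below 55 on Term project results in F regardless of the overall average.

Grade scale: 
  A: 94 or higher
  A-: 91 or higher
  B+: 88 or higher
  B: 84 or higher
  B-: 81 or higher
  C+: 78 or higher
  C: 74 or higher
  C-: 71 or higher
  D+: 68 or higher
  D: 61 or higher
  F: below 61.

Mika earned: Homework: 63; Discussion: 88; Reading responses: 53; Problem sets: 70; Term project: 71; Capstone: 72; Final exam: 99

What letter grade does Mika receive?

Term project score 71 ≥ 55: minimum met.
Weighted total:
  Homework 63 × 0.07 = 4.41
  Discussion 88 × 0.07 = 6.16
  Reading responses 53 × 0.16 = 8.48
  Problem sets 70 × 0.09 = 6.3
  Term project 71 × 0.37 = 26.27
  Capstone 72 × 0.08 = 5.76
  Final exam 99 × 0.16 = 15.84
Sum = 73.22
73.22 is ≥ 71 and < 74 → C-

C-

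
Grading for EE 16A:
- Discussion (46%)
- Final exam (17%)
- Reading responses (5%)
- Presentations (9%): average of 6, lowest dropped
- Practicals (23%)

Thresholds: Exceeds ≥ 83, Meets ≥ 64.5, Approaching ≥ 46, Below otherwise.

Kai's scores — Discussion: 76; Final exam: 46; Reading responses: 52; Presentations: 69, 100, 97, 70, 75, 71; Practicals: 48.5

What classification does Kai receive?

Presentations: drop 69 → average of remaining 5 = 413/5 = 82.6
Weighted total:
  Discussion 76 × 0.46 = 34.96
  Final exam 46 × 0.17 = 7.82
  Reading responses 52 × 0.05 = 2.6
  Presentations 82.6 × 0.09 = 7.434
  Practicals 48.5 × 0.23 = 11.155
Sum = 63.969
63.969 is ≥ 46 and < 64.5 → Approaching

Approaching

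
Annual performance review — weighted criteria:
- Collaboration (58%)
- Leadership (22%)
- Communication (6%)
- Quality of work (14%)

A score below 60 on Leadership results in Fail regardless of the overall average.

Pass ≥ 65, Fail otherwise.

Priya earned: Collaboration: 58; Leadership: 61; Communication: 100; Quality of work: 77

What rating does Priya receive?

Fail

Leadership score 61 ≥ 60: minimum met.
Weighted total:
  Collaboration 58 × 0.58 = 33.64
  Leadership 61 × 0.22 = 13.42
  Communication 100 × 0.06 = 6
  Quality of work 77 × 0.14 = 10.78
Sum = 63.84
63.84 < 65 → Fail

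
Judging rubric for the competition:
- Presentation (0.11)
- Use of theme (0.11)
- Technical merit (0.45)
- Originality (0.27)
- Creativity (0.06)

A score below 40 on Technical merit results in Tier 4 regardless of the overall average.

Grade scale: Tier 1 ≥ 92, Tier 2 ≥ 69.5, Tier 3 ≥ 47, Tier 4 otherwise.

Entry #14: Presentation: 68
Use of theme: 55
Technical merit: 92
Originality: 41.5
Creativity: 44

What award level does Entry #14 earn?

Tier 3

Technical merit score 92 ≥ 40: minimum met.
Weighted total:
  Presentation 68 × 0.11 = 7.48
  Use of theme 55 × 0.11 = 6.05
  Technical merit 92 × 0.45 = 41.4
  Originality 41.5 × 0.27 = 11.205
  Creativity 44 × 0.06 = 2.64
Sum = 68.775
68.775 is ≥ 47 and < 69.5 → Tier 3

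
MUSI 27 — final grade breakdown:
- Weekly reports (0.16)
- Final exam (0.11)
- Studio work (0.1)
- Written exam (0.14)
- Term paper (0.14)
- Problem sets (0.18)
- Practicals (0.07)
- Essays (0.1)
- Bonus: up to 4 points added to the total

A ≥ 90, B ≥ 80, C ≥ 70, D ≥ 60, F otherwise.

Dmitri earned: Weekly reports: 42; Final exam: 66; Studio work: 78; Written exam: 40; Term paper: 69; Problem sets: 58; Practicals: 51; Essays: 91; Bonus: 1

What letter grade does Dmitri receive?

Weighted total:
  Weekly reports 42 × 0.16 = 6.72
  Final exam 66 × 0.11 = 7.26
  Studio work 78 × 0.1 = 7.8
  Written exam 40 × 0.14 = 5.6
  Term paper 69 × 0.14 = 9.66
  Problem sets 58 × 0.18 = 10.44
  Practicals 51 × 0.07 = 3.57
  Essays 91 × 0.1 = 9.1
Sum = 60.15
Bonus: 60.15 + 1 = 61.15
61.15 is ≥ 60 and < 70 → D

D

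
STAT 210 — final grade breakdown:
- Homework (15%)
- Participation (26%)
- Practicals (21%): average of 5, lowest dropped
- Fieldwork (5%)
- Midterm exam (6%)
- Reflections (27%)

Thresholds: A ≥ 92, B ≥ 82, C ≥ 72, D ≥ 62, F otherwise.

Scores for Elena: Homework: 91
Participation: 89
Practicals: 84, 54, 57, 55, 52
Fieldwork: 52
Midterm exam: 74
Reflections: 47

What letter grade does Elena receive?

Practicals: drop 52 → average of remaining 4 = 250/4 = 62.5
Weighted total:
  Homework 91 × 0.15 = 13.65
  Participation 89 × 0.26 = 23.14
  Practicals 62.5 × 0.21 = 13.125
  Fieldwork 52 × 0.05 = 2.6
  Midterm exam 74 × 0.06 = 4.44
  Reflections 47 × 0.27 = 12.69
Sum = 69.645
69.645 is ≥ 62 and < 72 → D

D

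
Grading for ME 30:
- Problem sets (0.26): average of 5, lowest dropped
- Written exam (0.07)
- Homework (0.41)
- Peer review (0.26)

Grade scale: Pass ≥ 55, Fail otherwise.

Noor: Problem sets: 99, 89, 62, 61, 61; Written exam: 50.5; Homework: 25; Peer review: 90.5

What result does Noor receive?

Problem sets: drop 61 → average of remaining 4 = 311/4 = 77.75
Weighted total:
  Problem sets 77.75 × 0.26 = 20.215
  Written exam 50.5 × 0.07 = 3.535
  Homework 25 × 0.41 = 10.25
  Peer review 90.5 × 0.26 = 23.53
Sum = 57.53
57.53 ≥ 55 → Pass

Pass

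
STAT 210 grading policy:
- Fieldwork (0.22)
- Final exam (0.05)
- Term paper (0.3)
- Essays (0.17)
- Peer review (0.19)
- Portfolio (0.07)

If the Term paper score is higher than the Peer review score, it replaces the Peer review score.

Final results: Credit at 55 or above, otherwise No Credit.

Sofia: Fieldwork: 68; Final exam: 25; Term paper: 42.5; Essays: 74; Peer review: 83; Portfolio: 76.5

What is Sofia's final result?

Term paper (42.5) ≤ Peer review (83), so Peer review stays at 83.
Weighted total:
  Fieldwork 68 × 0.22 = 14.96
  Final exam 25 × 0.05 = 1.25
  Term paper 42.5 × 0.3 = 12.75
  Essays 74 × 0.17 = 12.58
  Peer review 83 × 0.19 = 15.77
  Portfolio 76.5 × 0.07 = 5.355
Sum = 62.665
62.665 ≥ 55 → Credit

Credit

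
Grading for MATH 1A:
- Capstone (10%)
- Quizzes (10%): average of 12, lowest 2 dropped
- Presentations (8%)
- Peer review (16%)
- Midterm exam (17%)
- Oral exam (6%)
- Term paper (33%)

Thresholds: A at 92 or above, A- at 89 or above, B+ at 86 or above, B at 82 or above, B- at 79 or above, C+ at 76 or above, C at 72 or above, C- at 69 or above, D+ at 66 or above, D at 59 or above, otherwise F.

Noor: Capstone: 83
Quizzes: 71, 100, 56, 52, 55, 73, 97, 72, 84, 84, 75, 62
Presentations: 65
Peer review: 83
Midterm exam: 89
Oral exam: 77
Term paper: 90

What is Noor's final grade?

B

Quizzes: drop 52, 55 → average of remaining 10 = 774/10 = 77.4
Weighted total:
  Capstone 83 × 0.1 = 8.3
  Quizzes 77.4 × 0.1 = 7.74
  Presentations 65 × 0.08 = 5.2
  Peer review 83 × 0.16 = 13.28
  Midterm exam 89 × 0.17 = 15.13
  Oral exam 77 × 0.06 = 4.62
  Term paper 90 × 0.33 = 29.7
Sum = 83.97
83.97 is ≥ 82 and < 86 → B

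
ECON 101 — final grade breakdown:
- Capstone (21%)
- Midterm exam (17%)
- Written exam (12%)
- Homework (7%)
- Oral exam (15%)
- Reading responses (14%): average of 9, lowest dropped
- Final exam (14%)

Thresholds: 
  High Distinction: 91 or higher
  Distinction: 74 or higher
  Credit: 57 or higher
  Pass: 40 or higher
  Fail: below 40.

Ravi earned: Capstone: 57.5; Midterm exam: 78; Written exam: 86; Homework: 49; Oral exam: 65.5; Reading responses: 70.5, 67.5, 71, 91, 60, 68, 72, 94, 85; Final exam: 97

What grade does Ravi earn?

Credit

Reading responses: drop 60 → average of remaining 8 = 619/8 = 77.375
Weighted total:
  Capstone 57.5 × 0.21 = 12.075
  Midterm exam 78 × 0.17 = 13.26
  Written exam 86 × 0.12 = 10.32
  Homework 49 × 0.07 = 3.43
  Oral exam 65.5 × 0.15 = 9.825
  Reading responses 77.375 × 0.14 = 10.8325
  Final exam 97 × 0.14 = 13.58
Sum = 73.3225
73.3225 is ≥ 57 and < 74 → Credit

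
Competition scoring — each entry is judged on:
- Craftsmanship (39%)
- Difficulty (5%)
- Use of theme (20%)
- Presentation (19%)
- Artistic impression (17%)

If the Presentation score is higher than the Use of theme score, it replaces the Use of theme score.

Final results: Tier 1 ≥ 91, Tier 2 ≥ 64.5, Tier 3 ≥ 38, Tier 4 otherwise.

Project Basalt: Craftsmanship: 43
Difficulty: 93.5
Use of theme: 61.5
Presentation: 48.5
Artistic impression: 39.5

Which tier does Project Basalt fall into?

Tier 3

Presentation (48.5) ≤ Use of theme (61.5), so Use of theme stays at 61.5.
Weighted total:
  Craftsmanship 43 × 0.39 = 16.77
  Difficulty 93.5 × 0.05 = 4.675
  Use of theme 61.5 × 0.2 = 12.3
  Presentation 48.5 × 0.19 = 9.215
  Artistic impression 39.5 × 0.17 = 6.715
Sum = 49.675
49.675 is ≥ 38 and < 64.5 → Tier 3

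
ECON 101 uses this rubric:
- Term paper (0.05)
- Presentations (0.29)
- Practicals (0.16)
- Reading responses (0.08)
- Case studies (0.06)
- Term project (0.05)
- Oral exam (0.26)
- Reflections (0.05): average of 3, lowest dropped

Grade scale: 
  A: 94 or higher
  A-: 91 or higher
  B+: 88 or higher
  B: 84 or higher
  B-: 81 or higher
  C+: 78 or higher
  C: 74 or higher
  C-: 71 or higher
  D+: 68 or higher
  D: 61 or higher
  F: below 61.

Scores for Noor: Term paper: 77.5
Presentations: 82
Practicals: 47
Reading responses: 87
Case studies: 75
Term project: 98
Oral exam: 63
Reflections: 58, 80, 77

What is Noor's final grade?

Reflections: drop 58 → average of remaining 2 = 157/2 = 78.5
Weighted total:
  Term paper 77.5 × 0.05 = 3.875
  Presentations 82 × 0.29 = 23.78
  Practicals 47 × 0.16 = 7.52
  Reading responses 87 × 0.08 = 6.96
  Case studies 75 × 0.06 = 4.5
  Term project 98 × 0.05 = 4.9
  Oral exam 63 × 0.26 = 16.38
  Reflections 78.5 × 0.05 = 3.925
Sum = 71.84
71.84 is ≥ 71 and < 74 → C-

C-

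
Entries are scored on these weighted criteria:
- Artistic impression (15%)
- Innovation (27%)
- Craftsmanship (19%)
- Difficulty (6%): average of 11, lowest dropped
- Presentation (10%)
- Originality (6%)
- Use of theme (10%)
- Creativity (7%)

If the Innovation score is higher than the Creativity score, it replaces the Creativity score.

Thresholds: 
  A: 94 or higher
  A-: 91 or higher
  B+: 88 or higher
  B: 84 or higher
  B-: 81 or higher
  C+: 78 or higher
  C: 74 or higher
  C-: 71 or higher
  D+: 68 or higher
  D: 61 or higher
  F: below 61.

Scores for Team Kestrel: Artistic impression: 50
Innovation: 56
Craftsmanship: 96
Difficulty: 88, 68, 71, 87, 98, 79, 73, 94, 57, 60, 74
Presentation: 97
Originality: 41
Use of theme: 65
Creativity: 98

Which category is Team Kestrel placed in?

C-

Difficulty: drop 57 → average of remaining 10 = 792/10 = 79.2
Innovation (56) ≤ Creativity (98), so Creativity stays at 98.
Weighted total:
  Artistic impression 50 × 0.15 = 7.5
  Innovation 56 × 0.27 = 15.12
  Craftsmanship 96 × 0.19 = 18.24
  Difficulty 79.2 × 0.06 = 4.752
  Presentation 97 × 0.1 = 9.7
  Originality 41 × 0.06 = 2.46
  Use of theme 65 × 0.1 = 6.5
  Creativity 98 × 0.07 = 6.86
Sum = 71.132
71.132 is ≥ 71 and < 74 → C-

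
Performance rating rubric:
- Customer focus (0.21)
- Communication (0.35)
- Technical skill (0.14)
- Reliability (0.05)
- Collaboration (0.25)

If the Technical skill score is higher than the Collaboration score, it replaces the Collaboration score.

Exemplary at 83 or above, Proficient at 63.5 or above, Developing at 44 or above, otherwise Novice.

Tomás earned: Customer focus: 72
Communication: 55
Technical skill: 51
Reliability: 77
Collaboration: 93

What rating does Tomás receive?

Proficient

Technical skill (51) ≤ Collaboration (93), so Collaboration stays at 93.
Weighted total:
  Customer focus 72 × 0.21 = 15.12
  Communication 55 × 0.35 = 19.25
  Technical skill 51 × 0.14 = 7.14
  Reliability 77 × 0.05 = 3.85
  Collaboration 93 × 0.25 = 23.25
Sum = 68.61
68.61 is ≥ 63.5 and < 83 → Proficient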